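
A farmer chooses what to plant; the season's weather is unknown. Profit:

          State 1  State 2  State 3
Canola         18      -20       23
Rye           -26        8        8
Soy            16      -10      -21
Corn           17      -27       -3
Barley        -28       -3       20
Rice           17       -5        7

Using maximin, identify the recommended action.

Row minima: Canola=-20, Rye=-26, Soy=-21, Corn=-27, Barley=-28, Rice=-5
Best worst-case = -5 → Rice.

Rice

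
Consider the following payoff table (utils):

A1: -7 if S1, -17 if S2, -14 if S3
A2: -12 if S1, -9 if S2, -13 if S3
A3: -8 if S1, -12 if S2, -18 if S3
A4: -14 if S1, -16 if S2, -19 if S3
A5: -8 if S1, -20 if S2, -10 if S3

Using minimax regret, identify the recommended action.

Column bests: S1=-7, S2=-9, S3=-10.
A1 regrets: 0, 8, 4 → max 8
A2 regrets: 5, 0, 3 → max 5
A3 regrets: 1, 3, 8 → max 8
A4 regrets: 7, 7, 9 → max 9
A5 regrets: 1, 11, 0 → max 11
Smallest max regret = 5 → A2.

A2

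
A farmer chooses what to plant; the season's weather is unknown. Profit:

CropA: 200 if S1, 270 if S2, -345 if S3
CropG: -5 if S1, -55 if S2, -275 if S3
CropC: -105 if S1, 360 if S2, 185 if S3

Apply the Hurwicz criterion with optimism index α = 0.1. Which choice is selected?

CropA: 0.1·270 + 0.9·(-345) = -283.5
CropG: 0.1·(-5) + 0.9·(-275) = -248
CropC: 0.1·360 + 0.9·(-105) = -58.5
Highest Hurwicz score = -58.5 → CropC.

CropC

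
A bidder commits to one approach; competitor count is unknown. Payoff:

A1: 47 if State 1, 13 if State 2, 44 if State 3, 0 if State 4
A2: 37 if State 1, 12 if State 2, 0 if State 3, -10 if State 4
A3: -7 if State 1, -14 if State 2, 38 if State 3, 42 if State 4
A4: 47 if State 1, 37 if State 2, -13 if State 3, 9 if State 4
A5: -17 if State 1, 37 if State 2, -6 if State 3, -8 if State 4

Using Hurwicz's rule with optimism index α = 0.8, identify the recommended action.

A1: 0.8·47 + 0.2·0 = 37.6
A2: 0.8·37 + 0.2·(-10) = 27.6
A3: 0.8·42 + 0.2·(-14) = 30.8
A4: 0.8·47 + 0.2·(-13) = 35
A5: 0.8·37 + 0.2·(-17) = 26.2
Highest Hurwicz score = 37.6 → A1.

A1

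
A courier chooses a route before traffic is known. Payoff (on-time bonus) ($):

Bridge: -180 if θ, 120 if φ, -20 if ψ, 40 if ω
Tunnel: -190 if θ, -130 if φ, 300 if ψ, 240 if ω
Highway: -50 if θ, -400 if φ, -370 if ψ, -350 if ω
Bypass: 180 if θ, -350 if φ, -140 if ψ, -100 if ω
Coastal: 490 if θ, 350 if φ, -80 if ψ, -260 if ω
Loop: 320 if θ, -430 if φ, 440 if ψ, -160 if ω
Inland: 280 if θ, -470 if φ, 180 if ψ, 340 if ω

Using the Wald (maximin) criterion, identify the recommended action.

Bridge

Row minima: Bridge=-180, Tunnel=-190, Highway=-400, Bypass=-350, Coastal=-260, Loop=-430, Inland=-470
Best worst-case = -180 → Bridge.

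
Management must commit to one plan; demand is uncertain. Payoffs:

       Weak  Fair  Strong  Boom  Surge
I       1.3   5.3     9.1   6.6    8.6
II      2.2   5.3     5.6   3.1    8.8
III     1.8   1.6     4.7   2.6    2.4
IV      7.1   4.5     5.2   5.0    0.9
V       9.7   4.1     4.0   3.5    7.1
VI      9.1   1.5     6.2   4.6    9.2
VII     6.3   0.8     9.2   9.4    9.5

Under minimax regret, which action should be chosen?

VII

Column bests: Weak=9.7, Fair=5.3, Strong=9.2, Boom=9.4, Surge=9.5.
I regrets: 8.4, 0.0, 0.1, 2.8, 0.9 → max 8.4
II regrets: 7.5, 0.0, 3.6, 6.3, 0.7 → max 7.5
III regrets: 7.9, 3.7, 4.5, 6.8, 7.1 → max 7.9
IV regrets: 2.6, 0.8, 4.0, 4.4, 8.6 → max 8.6
V regrets: 0.0, 1.2, 5.2, 5.9, 2.4 → max 5.9
VI regrets: 0.6, 3.8, 3.0, 4.8, 0.3 → max 4.8
VII regrets: 3.4, 4.5, 0.0, 0.0, 0.0 → max 4.5
Smallest max regret = 4.5 → VII.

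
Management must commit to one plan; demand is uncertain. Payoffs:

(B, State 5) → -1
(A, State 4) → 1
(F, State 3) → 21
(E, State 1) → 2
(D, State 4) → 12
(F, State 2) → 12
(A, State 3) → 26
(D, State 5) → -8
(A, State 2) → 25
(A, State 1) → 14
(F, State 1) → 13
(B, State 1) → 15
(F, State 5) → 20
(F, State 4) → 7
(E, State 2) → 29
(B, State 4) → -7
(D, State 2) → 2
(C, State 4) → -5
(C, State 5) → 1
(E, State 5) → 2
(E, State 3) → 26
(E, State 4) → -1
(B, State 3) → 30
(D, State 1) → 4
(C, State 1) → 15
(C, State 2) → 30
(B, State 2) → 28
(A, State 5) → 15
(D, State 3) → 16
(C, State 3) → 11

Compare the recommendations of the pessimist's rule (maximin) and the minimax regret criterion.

Row minima: A=1, B=-7, C=-5, D=-8, E=-1, F=7
Best worst-case = 7 → F.
Column bests: State 1=15, State 2=30, State 3=30, State 4=12, State 5=20.
A regrets: 1, 5, 4, 11, 5 → max 11
B regrets: 0, 2, 0, 19, 21 → max 21
C regrets: 0, 0, 19, 17, 19 → max 19
D regrets: 11, 28, 14, 0, 28 → max 28
E regrets: 13, 1, 4, 13, 18 → max 18
F regrets: 2, 18, 9, 5, 0 → max 18
Smallest max regret = 11 → A.

maximin → F; minimax regret → A (disagree)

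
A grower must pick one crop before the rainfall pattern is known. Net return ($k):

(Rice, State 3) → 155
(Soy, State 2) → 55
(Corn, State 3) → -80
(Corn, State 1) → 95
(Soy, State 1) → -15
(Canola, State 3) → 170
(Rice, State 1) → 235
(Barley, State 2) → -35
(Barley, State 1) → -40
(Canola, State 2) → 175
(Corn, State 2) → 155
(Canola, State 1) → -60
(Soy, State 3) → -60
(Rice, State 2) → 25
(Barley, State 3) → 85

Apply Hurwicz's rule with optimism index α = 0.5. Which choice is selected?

Corn: 0.5·155 + 0.5·(-80) = 37.5
Soy: 0.5·55 + 0.5·(-60) = -2.5
Barley: 0.5·85 + 0.5·(-40) = 22.5
Rice: 0.5·235 + 0.5·25 = 130
Canola: 0.5·175 + 0.5·(-60) = 57.5
Highest Hurwicz score = 130 → Rice.

Rice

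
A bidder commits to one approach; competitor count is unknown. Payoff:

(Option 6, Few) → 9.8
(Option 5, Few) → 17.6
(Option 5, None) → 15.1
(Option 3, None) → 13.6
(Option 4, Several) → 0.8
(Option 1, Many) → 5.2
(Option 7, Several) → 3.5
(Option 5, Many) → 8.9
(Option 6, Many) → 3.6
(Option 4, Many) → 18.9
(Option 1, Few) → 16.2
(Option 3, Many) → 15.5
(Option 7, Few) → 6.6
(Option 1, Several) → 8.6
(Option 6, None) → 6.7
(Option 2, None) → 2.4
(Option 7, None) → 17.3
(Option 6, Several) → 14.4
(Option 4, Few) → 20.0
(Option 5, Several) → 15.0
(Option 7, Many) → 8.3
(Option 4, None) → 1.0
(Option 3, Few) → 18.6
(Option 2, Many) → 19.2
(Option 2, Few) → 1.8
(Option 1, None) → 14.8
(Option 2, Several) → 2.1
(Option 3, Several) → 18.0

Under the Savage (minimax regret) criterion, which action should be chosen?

Option 3

Column bests: None=17.3, Few=20.0, Several=18.0, Many=19.2.
Option 1 regrets: 2.5, 3.8, 9.4, 14.0 → max 14.0
Option 2 regrets: 14.9, 18.2, 15.9, 0.0 → max 18.2
Option 3 regrets: 3.7, 1.4, 0.0, 3.7 → max 3.7
Option 4 regrets: 16.3, 0.0, 17.2, 0.3 → max 17.2
Option 5 regrets: 2.2, 2.4, 3.0, 10.3 → max 10.3
Option 6 regrets: 10.6, 10.2, 3.6, 15.6 → max 15.6
Option 7 regrets: 0.0, 13.4, 14.5, 10.9 → max 14.5
Smallest max regret = 3.7 → Option 3.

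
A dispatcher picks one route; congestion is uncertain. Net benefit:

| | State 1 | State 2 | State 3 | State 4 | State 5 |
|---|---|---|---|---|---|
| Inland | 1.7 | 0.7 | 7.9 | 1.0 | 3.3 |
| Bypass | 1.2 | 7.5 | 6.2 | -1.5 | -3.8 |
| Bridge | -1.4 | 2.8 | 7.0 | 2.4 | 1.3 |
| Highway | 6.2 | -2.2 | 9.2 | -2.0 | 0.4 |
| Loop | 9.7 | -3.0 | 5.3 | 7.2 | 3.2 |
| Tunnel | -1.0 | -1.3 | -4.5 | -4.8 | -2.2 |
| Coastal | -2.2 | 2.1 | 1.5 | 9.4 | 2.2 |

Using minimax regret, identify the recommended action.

Inland

Column bests: State 1=9.7, State 2=7.5, State 3=9.2, State 4=9.4, State 5=3.3.
Inland regrets: 8.0, 6.8, 1.3, 8.4, 0.0 → max 8.4
Bypass regrets: 8.5, 0.0, 3.0, 10.9, 7.1 → max 10.9
Bridge regrets: 11.1, 4.7, 2.2, 7.0, 2.0 → max 11.1
Highway regrets: 3.5, 9.7, 0.0, 11.4, 2.9 → max 11.4
Loop regrets: 0.0, 10.5, 3.9, 2.2, 0.1 → max 10.5
Tunnel regrets: 10.7, 8.8, 13.7, 14.2, 5.5 → max 14.2
Coastal regrets: 11.9, 5.4, 7.7, 0.0, 1.1 → max 11.9
Smallest max regret = 8.4 → Inland.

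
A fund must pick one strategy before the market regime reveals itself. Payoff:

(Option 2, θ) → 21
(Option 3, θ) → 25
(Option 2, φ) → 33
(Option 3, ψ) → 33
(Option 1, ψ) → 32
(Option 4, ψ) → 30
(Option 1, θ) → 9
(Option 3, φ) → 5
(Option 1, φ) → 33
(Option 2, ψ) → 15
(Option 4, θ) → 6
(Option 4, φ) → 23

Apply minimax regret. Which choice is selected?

Option 1

Column bests: θ=25, φ=33, ψ=33.
Option 1 regrets: 16, 0, 1 → max 16
Option 2 regrets: 4, 0, 18 → max 18
Option 3 regrets: 0, 28, 0 → max 28
Option 4 regrets: 19, 10, 3 → max 19
Smallest max regret = 16 → Option 1.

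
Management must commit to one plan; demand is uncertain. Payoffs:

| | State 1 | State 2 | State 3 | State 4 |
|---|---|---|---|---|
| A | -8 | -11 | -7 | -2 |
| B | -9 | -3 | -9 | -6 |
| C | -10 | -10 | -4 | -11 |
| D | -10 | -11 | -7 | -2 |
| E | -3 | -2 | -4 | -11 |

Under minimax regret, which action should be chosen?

Column bests: State 1=-3, State 2=-2, State 3=-4, State 4=-2.
A regrets: 5, 9, 3, 0 → max 9
B regrets: 6, 1, 5, 4 → max 6
C regrets: 7, 8, 0, 9 → max 9
D regrets: 7, 9, 3, 0 → max 9
E regrets: 0, 0, 0, 9 → max 9
Smallest max regret = 6 → B.

B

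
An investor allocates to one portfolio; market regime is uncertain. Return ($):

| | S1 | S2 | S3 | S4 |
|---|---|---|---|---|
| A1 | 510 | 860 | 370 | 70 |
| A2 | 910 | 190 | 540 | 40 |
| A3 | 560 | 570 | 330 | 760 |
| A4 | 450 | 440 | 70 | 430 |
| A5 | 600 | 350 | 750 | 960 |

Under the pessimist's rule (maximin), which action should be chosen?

A5

Row minima: A1=70, A2=40, A3=330, A4=70, A5=350
Best worst-case = 350 → A5.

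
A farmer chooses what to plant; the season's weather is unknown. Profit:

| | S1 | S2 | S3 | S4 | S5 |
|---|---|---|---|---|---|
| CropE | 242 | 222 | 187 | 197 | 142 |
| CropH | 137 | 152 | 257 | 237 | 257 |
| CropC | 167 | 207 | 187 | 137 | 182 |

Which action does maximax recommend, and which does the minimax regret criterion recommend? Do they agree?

Row maxima: CropE=242, CropH=257, CropC=207
Best best-case = 257 → CropH.
Column bests: S1=242, S2=222, S3=257, S4=237, S5=257.
CropE regrets: 0, 0, 70, 40, 115 → max 115
CropH regrets: 105, 70, 0, 0, 0 → max 105
CropC regrets: 75, 15, 70, 100, 75 → max 100
Smallest max regret = 100 → CropC.

maximax → CropH; minimax regret → CropC (disagree)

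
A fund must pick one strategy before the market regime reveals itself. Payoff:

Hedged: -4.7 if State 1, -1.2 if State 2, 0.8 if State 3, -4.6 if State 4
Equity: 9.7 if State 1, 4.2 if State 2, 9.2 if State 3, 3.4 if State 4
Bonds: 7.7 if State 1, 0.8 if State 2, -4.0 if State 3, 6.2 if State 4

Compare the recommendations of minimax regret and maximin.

Column bests: State 1=9.7, State 2=4.2, State 3=9.2, State 4=6.2.
Hedged regrets: 14.4, 5.4, 8.4, 10.8 → max 14.4
Equity regrets: 0.0, 0.0, 0.0, 2.8 → max 2.8
Bonds regrets: 2.0, 3.4, 13.2, 0.0 → max 13.2
Smallest max regret = 2.8 → Equity.
Row minima: Hedged=-4.7, Equity=3.4, Bonds=-4.0
Best worst-case = 3.4 → Equity.

minimax regret → Equity; maximin → Equity (agree)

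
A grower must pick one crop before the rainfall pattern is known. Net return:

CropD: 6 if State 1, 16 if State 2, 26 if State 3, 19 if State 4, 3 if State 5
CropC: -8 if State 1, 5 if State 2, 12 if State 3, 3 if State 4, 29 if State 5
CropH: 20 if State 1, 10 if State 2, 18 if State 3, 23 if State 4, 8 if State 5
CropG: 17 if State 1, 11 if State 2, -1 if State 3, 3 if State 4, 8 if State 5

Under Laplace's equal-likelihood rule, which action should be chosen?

CropH

Row averages: CropD=14, CropC=8.2, CropH=15.8, CropG=7.6
Highest average = 15.8 → CropH.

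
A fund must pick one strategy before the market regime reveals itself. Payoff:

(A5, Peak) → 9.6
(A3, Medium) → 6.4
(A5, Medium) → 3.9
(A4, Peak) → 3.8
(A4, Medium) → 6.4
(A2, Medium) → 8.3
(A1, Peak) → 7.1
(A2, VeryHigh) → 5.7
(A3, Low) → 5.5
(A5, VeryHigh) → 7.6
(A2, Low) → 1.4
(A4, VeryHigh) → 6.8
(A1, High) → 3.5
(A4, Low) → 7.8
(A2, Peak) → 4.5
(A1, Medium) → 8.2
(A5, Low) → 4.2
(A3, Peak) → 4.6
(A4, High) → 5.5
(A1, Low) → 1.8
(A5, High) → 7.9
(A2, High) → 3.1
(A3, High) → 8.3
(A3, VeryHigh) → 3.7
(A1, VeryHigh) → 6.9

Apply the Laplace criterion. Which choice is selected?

Row averages: A1=5.5, A2=4.6, A3=5.7, A4=6.06, A5=6.64
Highest average = 6.64 → A5.

A5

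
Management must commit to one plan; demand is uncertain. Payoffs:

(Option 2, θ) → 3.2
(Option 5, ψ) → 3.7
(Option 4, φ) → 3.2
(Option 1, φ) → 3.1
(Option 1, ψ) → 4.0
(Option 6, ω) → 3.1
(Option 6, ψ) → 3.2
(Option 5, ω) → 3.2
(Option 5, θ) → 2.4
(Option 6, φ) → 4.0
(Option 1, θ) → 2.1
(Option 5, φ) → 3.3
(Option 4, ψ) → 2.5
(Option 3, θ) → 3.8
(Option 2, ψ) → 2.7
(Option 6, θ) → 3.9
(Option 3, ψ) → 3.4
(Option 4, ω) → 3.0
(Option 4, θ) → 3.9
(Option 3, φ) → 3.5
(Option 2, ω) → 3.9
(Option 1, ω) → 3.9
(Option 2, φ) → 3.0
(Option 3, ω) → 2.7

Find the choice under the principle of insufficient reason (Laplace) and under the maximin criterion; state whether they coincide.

laplace → Option 6; maximin → Option 6 (agree)

Row averages: Option 1=3.275, Option 2=3.2, Option 3=3.35, Option 4=3.15, Option 5=3.15, Option 6=3.55
Highest average = 3.55 → Option 6.
Row minima: Option 1=2.1, Option 2=2.7, Option 3=2.7, Option 4=2.5, Option 5=2.4, Option 6=3.1
Best worst-case = 3.1 → Option 6.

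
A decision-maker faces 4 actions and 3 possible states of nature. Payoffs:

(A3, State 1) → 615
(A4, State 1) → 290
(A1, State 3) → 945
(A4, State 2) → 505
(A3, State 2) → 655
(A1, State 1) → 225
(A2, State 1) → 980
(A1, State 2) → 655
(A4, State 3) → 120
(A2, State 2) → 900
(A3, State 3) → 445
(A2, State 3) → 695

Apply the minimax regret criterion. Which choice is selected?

A2

Column bests: State 1=980, State 2=900, State 3=945.
A1 regrets: 755, 245, 0 → max 755
A2 regrets: 0, 0, 250 → max 250
A3 regrets: 365, 245, 500 → max 500
A4 regrets: 690, 395, 825 → max 825
Smallest max regret = 250 → A2.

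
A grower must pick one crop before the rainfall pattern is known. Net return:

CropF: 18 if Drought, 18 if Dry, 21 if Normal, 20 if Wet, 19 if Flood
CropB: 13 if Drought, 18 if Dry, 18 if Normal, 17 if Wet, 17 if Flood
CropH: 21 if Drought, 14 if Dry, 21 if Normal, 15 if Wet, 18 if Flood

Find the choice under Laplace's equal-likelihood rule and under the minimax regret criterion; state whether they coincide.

Row averages: CropF=19.2, CropB=16.6, CropH=17.8
Highest average = 19.2 → CropF.
Column bests: Drought=21, Dry=18, Normal=21, Wet=20, Flood=19.
CropF regrets: 3, 0, 0, 0, 0 → max 3
CropB regrets: 8, 0, 3, 3, 2 → max 8
CropH regrets: 0, 4, 0, 5, 1 → max 5
Smallest max regret = 3 → CropF.

laplace → CropF; minimax regret → CropF (agree)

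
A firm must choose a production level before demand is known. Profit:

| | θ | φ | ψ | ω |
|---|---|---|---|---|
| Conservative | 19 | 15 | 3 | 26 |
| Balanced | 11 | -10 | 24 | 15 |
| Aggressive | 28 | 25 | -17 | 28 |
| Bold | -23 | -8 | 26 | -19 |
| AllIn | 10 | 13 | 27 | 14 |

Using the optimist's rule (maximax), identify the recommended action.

Aggressive

Row maxima: Conservative=26, Balanced=24, Aggressive=28, Bold=26, AllIn=27
Best best-case = 28 → Aggressive.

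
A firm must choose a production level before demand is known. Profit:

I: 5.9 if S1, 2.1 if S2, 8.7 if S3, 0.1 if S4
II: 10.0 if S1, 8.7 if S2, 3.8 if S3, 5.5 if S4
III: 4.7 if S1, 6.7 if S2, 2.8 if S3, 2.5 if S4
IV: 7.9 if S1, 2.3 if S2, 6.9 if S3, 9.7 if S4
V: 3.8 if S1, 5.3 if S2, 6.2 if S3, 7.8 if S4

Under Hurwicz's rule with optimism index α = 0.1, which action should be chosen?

II

I: 0.1·8.7 + 0.9·0.1 = 0.96
II: 0.1·10.0 + 0.9·3.8 = 4.42
III: 0.1·6.7 + 0.9·2.5 = 2.92
IV: 0.1·9.7 + 0.9·2.3 = 3.04
V: 0.1·7.8 + 0.9·3.8 = 4.2
Highest Hurwicz score = 4.42 → II.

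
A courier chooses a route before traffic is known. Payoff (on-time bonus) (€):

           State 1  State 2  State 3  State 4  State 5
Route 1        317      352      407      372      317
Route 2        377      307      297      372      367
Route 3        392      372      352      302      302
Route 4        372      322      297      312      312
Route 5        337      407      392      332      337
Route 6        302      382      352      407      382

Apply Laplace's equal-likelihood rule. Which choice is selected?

Row averages: Route 1=353, Route 2=344, Route 3=344, Route 4=323, Route 5=361, Route 6=365
Highest average = 365 → Route 6.

Route 6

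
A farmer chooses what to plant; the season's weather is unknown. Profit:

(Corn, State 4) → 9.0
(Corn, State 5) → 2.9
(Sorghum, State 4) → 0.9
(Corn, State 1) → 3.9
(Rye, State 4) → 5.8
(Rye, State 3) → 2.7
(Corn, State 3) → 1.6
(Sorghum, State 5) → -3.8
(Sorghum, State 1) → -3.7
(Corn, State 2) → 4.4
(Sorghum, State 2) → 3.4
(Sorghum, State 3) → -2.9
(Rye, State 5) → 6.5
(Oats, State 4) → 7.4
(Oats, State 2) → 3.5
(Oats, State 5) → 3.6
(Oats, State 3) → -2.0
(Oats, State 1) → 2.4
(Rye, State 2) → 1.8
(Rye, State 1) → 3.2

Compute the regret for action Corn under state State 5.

Best payoff under State 5 is 6.5.
Regret = 6.5 − 2.9 = 3.6.

3.6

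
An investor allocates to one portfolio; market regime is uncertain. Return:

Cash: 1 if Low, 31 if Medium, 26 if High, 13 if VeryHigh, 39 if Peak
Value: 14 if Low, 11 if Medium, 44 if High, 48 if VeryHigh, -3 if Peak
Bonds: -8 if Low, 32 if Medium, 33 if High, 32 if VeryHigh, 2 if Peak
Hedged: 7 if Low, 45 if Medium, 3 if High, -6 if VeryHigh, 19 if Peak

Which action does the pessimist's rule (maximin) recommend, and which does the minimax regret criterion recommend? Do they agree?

Row minima: Cash=1, Value=-3, Bonds=-8, Hedged=-6
Best worst-case = 1 → Cash.
Column bests: Low=14, Medium=45, High=44, VeryHigh=48, Peak=39.
Cash regrets: 13, 14, 18, 35, 0 → max 35
Value regrets: 0, 34, 0, 0, 42 → max 42
Bonds regrets: 22, 13, 11, 16, 37 → max 37
Hedged regrets: 7, 0, 41, 54, 20 → max 54
Smallest max regret = 35 → Cash.

maximin → Cash; minimax regret → Cash (agree)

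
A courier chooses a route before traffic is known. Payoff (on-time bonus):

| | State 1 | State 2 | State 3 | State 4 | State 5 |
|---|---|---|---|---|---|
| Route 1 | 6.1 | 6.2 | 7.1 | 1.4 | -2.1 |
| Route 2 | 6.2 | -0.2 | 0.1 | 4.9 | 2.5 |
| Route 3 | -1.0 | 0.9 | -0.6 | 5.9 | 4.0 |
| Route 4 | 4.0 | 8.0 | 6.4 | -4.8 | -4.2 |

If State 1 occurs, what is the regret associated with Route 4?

Best payoff under State 1 is 6.2.
Regret = 6.2 − 4.0 = 2.2.

2.2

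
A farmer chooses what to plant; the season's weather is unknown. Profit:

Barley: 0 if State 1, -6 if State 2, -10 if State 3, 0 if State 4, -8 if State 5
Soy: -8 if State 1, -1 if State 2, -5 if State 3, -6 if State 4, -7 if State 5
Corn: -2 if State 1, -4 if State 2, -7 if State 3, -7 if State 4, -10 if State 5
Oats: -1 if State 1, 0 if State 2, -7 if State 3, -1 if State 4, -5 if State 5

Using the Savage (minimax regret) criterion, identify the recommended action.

Oats

Column bests: State 1=0, State 2=0, State 3=-5, State 4=0, State 5=-5.
Barley regrets: 0, 6, 5, 0, 3 → max 6
Soy regrets: 8, 1, 0, 6, 2 → max 8
Corn regrets: 2, 4, 2, 7, 5 → max 7
Oats regrets: 1, 0, 2, 1, 0 → max 2
Smallest max regret = 2 → Oats.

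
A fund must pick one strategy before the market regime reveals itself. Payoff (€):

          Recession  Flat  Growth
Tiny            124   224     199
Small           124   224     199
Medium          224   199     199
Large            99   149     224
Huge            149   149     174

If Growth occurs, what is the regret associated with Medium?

Best payoff under Growth is 224.
Regret = 224 − 199 = 25.

25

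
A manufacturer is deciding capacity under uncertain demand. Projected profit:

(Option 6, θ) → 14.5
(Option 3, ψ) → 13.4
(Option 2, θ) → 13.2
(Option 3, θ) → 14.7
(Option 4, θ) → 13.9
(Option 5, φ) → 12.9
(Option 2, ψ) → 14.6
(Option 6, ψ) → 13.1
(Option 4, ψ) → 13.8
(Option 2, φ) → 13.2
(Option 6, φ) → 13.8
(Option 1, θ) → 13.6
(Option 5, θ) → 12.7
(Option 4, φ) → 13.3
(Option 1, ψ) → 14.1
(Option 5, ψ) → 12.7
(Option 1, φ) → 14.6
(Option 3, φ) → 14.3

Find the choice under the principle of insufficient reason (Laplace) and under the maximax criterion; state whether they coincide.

Row averages: Option 1=14.1, Option 2=41/3, Option 3=212/15, Option 4=41/3, Option 5=383/30, Option 6=13.8
Highest average = 212/15 → Option 3.
Row maxima: Option 1=14.6, Option 2=14.6, Option 3=14.7, Option 4=13.9, Option 5=12.9, Option 6=14.5
Best best-case = 14.7 → Option 3.

laplace → Option 3; maximax → Option 3 (agree)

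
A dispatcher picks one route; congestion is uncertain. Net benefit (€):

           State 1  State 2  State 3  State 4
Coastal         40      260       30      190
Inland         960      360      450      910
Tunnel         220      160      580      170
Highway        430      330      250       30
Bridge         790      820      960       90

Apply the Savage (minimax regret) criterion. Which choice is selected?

Column bests: State 1=960, State 2=820, State 3=960, State 4=910.
Coastal regrets: 920, 560, 930, 720 → max 930
Inland regrets: 0, 460, 510, 0 → max 510
Tunnel regrets: 740, 660, 380, 740 → max 740
Highway regrets: 530, 490, 710, 880 → max 880
Bridge regrets: 170, 0, 0, 820 → max 820
Smallest max regret = 510 → Inland.

Inland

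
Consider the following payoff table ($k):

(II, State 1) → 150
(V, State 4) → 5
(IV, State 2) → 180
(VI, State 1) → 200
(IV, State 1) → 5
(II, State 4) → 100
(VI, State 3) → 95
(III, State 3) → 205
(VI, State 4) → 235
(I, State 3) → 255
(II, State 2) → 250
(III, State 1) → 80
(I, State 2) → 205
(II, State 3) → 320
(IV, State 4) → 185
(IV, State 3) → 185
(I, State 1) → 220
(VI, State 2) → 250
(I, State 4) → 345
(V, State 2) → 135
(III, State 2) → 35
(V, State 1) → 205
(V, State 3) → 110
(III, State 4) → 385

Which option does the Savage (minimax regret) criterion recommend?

I

Column bests: State 1=220, State 2=250, State 3=320, State 4=385.
I regrets: 0, 45, 65, 40 → max 65
II regrets: 70, 0, 0, 285 → max 285
III regrets: 140, 215, 115, 0 → max 215
IV regrets: 215, 70, 135, 200 → max 215
V regrets: 15, 115, 210, 380 → max 380
VI regrets: 20, 0, 225, 150 → max 225
Smallest max regret = 65 → I.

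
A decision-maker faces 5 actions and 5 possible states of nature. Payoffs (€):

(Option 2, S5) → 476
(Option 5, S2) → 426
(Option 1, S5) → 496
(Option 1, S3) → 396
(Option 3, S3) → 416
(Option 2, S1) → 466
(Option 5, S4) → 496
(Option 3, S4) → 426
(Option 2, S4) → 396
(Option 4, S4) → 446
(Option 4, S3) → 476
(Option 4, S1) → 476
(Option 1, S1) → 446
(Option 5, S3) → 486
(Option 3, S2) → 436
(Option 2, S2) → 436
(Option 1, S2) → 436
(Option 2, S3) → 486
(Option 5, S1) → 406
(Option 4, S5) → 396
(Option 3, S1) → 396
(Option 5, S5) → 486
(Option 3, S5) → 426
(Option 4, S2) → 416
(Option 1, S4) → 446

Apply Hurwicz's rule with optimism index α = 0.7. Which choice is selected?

Option 5

Option 1: 0.7·496 + 0.3·396 = 466
Option 2: 0.7·486 + 0.3·396 = 459
Option 3: 0.7·436 + 0.3·396 = 424
Option 4: 0.7·476 + 0.3·396 = 452
Option 5: 0.7·496 + 0.3·406 = 469
Highest Hurwicz score = 469 → Option 5.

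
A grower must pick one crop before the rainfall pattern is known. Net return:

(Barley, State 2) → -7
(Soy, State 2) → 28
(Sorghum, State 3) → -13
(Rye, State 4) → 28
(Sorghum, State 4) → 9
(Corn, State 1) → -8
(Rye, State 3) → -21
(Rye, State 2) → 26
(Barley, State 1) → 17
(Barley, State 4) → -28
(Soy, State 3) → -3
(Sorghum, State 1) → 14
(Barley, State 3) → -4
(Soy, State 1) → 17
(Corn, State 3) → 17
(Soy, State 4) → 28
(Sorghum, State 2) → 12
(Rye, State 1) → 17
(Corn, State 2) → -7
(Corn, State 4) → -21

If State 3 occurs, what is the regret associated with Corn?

0

Best payoff under State 3 is 17.
Regret = 17 − 17 = 0.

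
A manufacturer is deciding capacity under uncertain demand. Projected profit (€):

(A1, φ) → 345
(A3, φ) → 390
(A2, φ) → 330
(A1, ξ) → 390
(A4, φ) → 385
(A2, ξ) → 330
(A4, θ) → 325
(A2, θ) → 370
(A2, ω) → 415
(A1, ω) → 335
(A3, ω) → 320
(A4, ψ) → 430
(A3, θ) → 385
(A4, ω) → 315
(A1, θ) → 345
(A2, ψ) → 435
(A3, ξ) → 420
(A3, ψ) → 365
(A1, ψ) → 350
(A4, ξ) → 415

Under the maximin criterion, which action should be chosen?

A1

Row minima: A1=335, A2=330, A3=320, A4=315
Best worst-case = 335 → A1.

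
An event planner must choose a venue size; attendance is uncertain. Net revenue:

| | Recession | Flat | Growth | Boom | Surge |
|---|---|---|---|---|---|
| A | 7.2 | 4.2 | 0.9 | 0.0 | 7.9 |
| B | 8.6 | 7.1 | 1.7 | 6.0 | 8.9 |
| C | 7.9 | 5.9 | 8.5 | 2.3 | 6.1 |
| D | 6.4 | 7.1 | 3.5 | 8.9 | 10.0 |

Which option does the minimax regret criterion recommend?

D

Column bests: Recession=8.6, Flat=7.1, Growth=8.5, Boom=8.9, Surge=10.0.
A regrets: 1.4, 2.9, 7.6, 8.9, 2.1 → max 8.9
B regrets: 0.0, 0.0, 6.8, 2.9, 1.1 → max 6.8
C regrets: 0.7, 1.2, 0.0, 6.6, 3.9 → max 6.6
D regrets: 2.2, 0.0, 5.0, 0.0, 0.0 → max 5.0
Smallest max regret = 5.0 → D.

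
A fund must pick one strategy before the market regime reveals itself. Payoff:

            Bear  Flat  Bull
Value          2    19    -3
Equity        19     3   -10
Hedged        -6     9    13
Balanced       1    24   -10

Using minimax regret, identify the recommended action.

Value

Column bests: Bear=19, Flat=24, Bull=13.
Value regrets: 17, 5, 16 → max 17
Equity regrets: 0, 21, 23 → max 23
Hedged regrets: 25, 15, 0 → max 25
Balanced regrets: 18, 0, 23 → max 23
Smallest max regret = 17 → Value.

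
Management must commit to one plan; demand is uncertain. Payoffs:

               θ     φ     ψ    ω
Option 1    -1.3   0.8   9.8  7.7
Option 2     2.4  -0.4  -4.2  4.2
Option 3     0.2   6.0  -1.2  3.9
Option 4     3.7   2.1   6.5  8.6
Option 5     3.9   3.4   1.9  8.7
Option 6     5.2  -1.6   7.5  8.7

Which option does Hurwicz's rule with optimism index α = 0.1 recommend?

Option 4

Option 1: 0.1·9.8 + 0.9·(-1.3) = -0.19
Option 2: 0.1·4.2 + 0.9·(-4.2) = -3.36
Option 3: 0.1·6.0 + 0.9·(-1.2) = -0.48
Option 4: 0.1·8.6 + 0.9·2.1 = 2.75
Option 5: 0.1·8.7 + 0.9·1.9 = 2.58
Option 6: 0.1·8.7 + 0.9·(-1.6) = -0.57
Highest Hurwicz score = 2.75 → Option 4.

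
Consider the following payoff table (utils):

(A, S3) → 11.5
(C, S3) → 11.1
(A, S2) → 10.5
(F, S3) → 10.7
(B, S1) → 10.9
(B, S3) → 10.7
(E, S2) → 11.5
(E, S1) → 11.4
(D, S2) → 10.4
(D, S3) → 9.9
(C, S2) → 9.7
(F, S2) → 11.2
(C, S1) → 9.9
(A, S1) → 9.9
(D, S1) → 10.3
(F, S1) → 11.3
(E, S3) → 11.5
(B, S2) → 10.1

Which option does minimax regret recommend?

E

Column bests: S1=11.4, S2=11.5, S3=11.5.
A regrets: 1.5, 1.0, 0.0 → max 1.5
B regrets: 0.5, 1.4, 0.8 → max 1.4
C regrets: 1.5, 1.8, 0.4 → max 1.8
D regrets: 1.1, 1.1, 1.6 → max 1.6
E regrets: 0.0, 0.0, 0.0 → max 0.0
F regrets: 0.1, 0.3, 0.8 → max 0.8
Smallest max regret = 0.0 → E.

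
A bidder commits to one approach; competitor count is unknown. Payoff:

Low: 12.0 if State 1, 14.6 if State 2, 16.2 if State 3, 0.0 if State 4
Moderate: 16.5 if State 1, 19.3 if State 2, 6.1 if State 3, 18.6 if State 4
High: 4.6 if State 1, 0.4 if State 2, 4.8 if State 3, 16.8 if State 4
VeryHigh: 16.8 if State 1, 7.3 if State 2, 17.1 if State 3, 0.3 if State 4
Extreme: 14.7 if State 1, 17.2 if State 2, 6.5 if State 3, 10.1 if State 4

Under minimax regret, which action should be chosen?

Column bests: State 1=16.8, State 2=19.3, State 3=17.1, State 4=18.6.
Low regrets: 4.8, 4.7, 0.9, 18.6 → max 18.6
Moderate regrets: 0.3, 0.0, 11.0, 0.0 → max 11.0
High regrets: 12.2, 18.9, 12.3, 1.8 → max 18.9
VeryHigh regrets: 0.0, 12.0, 0.0, 18.3 → max 18.3
Extreme regrets: 2.1, 2.1, 10.6, 8.5 → max 10.6
Smallest max regret = 10.6 → Extreme.

Extreme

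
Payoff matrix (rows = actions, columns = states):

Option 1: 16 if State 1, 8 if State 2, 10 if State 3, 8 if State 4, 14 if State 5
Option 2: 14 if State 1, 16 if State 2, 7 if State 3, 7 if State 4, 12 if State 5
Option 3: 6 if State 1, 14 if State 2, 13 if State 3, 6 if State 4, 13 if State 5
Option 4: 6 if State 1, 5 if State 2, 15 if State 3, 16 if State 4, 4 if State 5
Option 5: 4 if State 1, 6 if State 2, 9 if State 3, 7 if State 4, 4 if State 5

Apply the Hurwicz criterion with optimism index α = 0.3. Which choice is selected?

Option 1

Option 1: 0.3·16 + 0.7·8 = 10.4
Option 2: 0.3·16 + 0.7·7 = 9.7
Option 3: 0.3·14 + 0.7·6 = 8.4
Option 4: 0.3·16 + 0.7·4 = 7.6
Option 5: 0.3·9 + 0.7·4 = 5.5
Highest Hurwicz score = 10.4 → Option 1.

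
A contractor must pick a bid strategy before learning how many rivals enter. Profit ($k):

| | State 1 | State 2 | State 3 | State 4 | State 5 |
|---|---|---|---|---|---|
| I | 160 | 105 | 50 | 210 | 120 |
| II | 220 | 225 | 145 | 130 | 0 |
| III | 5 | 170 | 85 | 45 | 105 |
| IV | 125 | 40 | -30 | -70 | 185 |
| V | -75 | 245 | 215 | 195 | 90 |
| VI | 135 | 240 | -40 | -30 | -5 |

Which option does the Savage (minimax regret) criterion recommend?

I

Column bests: State 1=220, State 2=245, State 3=215, State 4=210, State 5=185.
I regrets: 60, 140, 165, 0, 65 → max 165
II regrets: 0, 20, 70, 80, 185 → max 185
III regrets: 215, 75, 130, 165, 80 → max 215
IV regrets: 95, 205, 245, 280, 0 → max 280
V regrets: 295, 0, 0, 15, 95 → max 295
VI regrets: 85, 5, 255, 240, 190 → max 255
Smallest max regret = 165 → I.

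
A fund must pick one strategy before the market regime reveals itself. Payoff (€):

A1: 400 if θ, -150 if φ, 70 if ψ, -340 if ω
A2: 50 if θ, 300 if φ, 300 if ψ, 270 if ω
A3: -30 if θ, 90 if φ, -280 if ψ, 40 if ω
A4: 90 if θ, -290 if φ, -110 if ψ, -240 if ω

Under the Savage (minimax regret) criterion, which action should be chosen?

Column bests: θ=400, φ=300, ψ=300, ω=270.
A1 regrets: 0, 450, 230, 610 → max 610
A2 regrets: 350, 0, 0, 0 → max 350
A3 regrets: 430, 210, 580, 230 → max 580
A4 regrets: 310, 590, 410, 510 → max 590
Smallest max regret = 350 → A2.

A2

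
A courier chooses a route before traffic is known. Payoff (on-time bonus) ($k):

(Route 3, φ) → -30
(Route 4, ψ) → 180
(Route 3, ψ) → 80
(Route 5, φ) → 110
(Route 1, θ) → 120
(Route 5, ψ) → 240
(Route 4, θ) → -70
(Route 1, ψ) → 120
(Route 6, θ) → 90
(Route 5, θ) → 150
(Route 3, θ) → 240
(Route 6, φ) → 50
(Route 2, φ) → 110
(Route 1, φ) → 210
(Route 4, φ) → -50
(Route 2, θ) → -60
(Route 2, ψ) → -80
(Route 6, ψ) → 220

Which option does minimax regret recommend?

Column bests: θ=240, φ=210, ψ=240.
Route 1 regrets: 120, 0, 120 → max 120
Route 2 regrets: 300, 100, 320 → max 320
Route 3 regrets: 0, 240, 160 → max 240
Route 4 regrets: 310, 260, 60 → max 310
Route 5 regrets: 90, 100, 0 → max 100
Route 6 regrets: 150, 160, 20 → max 160
Smallest max regret = 100 → Route 5.

Route 5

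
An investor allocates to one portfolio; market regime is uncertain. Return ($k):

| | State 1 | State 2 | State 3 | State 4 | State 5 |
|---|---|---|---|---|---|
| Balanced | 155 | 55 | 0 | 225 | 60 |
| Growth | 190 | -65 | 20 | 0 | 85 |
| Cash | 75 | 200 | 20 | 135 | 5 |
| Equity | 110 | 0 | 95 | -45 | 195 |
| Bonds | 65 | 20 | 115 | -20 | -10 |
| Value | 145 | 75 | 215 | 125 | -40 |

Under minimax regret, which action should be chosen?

Cash

Column bests: State 1=190, State 2=200, State 3=215, State 4=225, State 5=195.
Balanced regrets: 35, 145, 215, 0, 135 → max 215
Growth regrets: 0, 265, 195, 225, 110 → max 265
Cash regrets: 115, 0, 195, 90, 190 → max 195
Equity regrets: 80, 200, 120, 270, 0 → max 270
Bonds regrets: 125, 180, 100, 245, 205 → max 245
Value regrets: 45, 125, 0, 100, 235 → max 235
Smallest max regret = 195 → Cash.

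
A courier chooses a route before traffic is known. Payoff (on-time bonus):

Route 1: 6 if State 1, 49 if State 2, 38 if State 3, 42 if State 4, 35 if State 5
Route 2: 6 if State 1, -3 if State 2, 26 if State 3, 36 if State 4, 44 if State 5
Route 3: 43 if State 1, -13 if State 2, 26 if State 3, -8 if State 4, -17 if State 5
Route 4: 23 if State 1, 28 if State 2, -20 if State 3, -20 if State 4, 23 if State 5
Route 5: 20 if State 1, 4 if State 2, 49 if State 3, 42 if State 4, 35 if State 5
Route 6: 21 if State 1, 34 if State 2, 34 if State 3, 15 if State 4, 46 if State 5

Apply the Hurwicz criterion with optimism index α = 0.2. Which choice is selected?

Route 6

Route 1: 0.2·49 + 0.8·6 = 14.6
Route 2: 0.2·44 + 0.8·(-3) = 6.4
Route 3: 0.2·43 + 0.8·(-17) = -5
Route 4: 0.2·28 + 0.8·(-20) = -10.4
Route 5: 0.2·49 + 0.8·4 = 13
Route 6: 0.2·46 + 0.8·15 = 21.2
Highest Hurwicz score = 21.2 → Route 6.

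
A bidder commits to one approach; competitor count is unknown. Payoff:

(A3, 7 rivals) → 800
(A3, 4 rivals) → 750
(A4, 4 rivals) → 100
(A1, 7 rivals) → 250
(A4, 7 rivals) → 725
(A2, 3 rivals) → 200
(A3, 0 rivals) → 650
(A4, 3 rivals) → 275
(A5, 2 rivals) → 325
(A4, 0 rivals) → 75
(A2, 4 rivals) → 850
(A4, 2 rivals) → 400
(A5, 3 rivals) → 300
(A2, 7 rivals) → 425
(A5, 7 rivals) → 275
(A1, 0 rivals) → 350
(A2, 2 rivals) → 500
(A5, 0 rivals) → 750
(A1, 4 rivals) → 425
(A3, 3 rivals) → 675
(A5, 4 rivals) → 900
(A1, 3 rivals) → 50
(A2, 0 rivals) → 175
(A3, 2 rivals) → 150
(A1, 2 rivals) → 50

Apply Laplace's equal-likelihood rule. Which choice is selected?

Row averages: A1=225, A2=430, A3=605, A4=315, A5=510
Highest average = 605 → A3.

A3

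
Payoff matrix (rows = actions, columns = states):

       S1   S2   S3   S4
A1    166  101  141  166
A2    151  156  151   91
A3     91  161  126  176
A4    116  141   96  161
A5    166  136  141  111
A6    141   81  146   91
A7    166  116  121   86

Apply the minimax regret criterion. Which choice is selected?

A4

Column bests: S1=166, S2=161, S3=151, S4=176.
A1 regrets: 0, 60, 10, 10 → max 60
A2 regrets: 15, 5, 0, 85 → max 85
A3 regrets: 75, 0, 25, 0 → max 75
A4 regrets: 50, 20, 55, 15 → max 55
A5 regrets: 0, 25, 10, 65 → max 65
A6 regrets: 25, 80, 5, 85 → max 85
A7 regrets: 0, 45, 30, 90 → max 90
Smallest max regret = 55 → A4.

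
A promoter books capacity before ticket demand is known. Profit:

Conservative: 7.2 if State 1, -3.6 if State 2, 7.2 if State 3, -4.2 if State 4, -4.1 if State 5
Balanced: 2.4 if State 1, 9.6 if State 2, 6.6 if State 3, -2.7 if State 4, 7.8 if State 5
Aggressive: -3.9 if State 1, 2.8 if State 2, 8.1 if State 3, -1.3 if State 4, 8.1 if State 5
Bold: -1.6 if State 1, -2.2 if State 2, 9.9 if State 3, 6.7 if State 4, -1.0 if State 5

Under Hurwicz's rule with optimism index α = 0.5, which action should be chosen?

Conservative: 0.5·7.2 + 0.5·(-4.2) = 1.5
Balanced: 0.5·9.6 + 0.5·(-2.7) = 3.45
Aggressive: 0.5·8.1 + 0.5·(-3.9) = 2.1
Bold: 0.5·9.9 + 0.5·(-2.2) = 3.85
Highest Hurwicz score = 3.85 → Bold.

Bold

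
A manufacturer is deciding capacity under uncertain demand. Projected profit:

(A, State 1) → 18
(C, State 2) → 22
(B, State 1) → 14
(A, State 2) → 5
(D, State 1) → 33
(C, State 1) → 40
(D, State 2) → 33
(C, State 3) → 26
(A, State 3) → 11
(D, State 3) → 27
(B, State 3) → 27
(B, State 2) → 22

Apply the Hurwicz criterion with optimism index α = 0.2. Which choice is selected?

A: 0.2·18 + 0.8·5 = 7.6
B: 0.2·27 + 0.8·14 = 16.6
C: 0.2·40 + 0.8·22 = 25.6
D: 0.2·33 + 0.8·27 = 28.2
Highest Hurwicz score = 28.2 → D.

D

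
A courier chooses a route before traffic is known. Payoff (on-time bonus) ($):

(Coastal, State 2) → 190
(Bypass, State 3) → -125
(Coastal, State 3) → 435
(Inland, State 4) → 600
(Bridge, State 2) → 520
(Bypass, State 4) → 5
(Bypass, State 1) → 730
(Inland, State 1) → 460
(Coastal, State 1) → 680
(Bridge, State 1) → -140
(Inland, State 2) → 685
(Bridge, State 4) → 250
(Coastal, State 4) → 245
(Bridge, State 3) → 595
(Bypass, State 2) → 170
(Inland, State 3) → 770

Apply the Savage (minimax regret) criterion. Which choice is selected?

Inland

Column bests: State 1=730, State 2=685, State 3=770, State 4=600.
Inland regrets: 270, 0, 0, 0 → max 270
Coastal regrets: 50, 495, 335, 355 → max 495
Bypass regrets: 0, 515, 895, 595 → max 895
Bridge regrets: 870, 165, 175, 350 → max 870
Smallest max regret = 270 → Inland.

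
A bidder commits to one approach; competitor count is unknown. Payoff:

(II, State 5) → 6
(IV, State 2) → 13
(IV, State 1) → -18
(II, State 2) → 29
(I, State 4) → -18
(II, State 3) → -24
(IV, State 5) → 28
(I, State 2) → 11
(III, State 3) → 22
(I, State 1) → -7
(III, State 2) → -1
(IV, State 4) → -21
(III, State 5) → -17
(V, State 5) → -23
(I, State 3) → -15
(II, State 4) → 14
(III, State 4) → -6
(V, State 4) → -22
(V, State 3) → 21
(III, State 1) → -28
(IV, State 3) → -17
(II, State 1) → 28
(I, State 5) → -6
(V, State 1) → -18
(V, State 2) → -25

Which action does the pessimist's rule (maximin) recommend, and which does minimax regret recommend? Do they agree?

Row minima: I=-18, II=-24, III=-28, IV=-21, V=-25
Best worst-case = -18 → I.
Column bests: State 1=28, State 2=29, State 3=22, State 4=14, State 5=28.
I regrets: 35, 18, 37, 32, 34 → max 37
II regrets: 0, 0, 46, 0, 22 → max 46
III regrets: 56, 30, 0, 20, 45 → max 56
IV regrets: 46, 16, 39, 35, 0 → max 46
V regrets: 46, 54, 1, 36, 51 → max 54
Smallest max regret = 37 → I.

maximin → I; minimax regret → I (agree)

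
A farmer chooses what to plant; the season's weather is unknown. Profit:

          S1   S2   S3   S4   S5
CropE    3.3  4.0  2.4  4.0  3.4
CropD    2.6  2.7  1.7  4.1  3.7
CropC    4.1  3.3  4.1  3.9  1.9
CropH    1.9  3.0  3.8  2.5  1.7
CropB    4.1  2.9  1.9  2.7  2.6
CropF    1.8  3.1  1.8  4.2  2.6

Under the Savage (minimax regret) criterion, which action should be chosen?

Column bests: S1=4.1, S2=4.0, S3=4.1, S4=4.2, S5=3.7.
CropE regrets: 0.8, 0.0, 1.7, 0.2, 0.3 → max 1.7
CropD regrets: 1.5, 1.3, 2.4, 0.1, 0.0 → max 2.4
CropC regrets: 0.0, 0.7, 0.0, 0.3, 1.8 → max 1.8
CropH regrets: 2.2, 1.0, 0.3, 1.7, 2.0 → max 2.2
CropB regrets: 0.0, 1.1, 2.2, 1.5, 1.1 → max 2.2
CropF regrets: 2.3, 0.9, 2.3, 0.0, 1.1 → max 2.3
Smallest max regret = 1.7 → CropE.

CropE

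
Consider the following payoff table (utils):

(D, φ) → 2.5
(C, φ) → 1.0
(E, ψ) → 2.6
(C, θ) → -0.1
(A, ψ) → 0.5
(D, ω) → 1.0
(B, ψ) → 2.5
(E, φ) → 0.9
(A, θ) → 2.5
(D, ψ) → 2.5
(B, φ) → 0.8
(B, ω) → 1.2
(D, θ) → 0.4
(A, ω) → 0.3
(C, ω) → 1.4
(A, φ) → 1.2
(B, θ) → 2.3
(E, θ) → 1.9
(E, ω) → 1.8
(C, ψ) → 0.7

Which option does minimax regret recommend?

Column bests: θ=2.5, φ=2.5, ψ=2.6, ω=1.8.
A regrets: 0.0, 1.3, 2.1, 1.5 → max 2.1
B regrets: 0.2, 1.7, 0.1, 0.6 → max 1.7
C regrets: 2.6, 1.5, 1.9, 0.4 → max 2.6
D regrets: 2.1, 0.0, 0.1, 0.8 → max 2.1
E regrets: 0.6, 1.6, 0.0, 0.0 → max 1.6
Smallest max regret = 1.6 → E.

E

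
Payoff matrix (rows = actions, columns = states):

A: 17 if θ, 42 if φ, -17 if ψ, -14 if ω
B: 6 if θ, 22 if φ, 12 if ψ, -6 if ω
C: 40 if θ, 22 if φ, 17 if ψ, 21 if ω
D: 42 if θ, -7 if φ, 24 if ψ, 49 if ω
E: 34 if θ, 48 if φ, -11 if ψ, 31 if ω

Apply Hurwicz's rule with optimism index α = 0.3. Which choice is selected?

C

A: 0.3·42 + 0.7·(-17) = 0.7
B: 0.3·22 + 0.7·(-6) = 2.4
C: 0.3·40 + 0.7·17 = 23.9
D: 0.3·49 + 0.7·(-7) = 9.8
E: 0.3·48 + 0.7·(-11) = 6.7
Highest Hurwicz score = 23.9 → C.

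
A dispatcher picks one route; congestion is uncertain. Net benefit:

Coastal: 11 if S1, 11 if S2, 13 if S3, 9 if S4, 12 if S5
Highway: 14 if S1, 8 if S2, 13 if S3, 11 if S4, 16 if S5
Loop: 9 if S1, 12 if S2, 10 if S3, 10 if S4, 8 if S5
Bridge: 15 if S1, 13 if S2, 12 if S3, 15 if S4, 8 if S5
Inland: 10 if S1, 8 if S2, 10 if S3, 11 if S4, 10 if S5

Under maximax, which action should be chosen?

Highway

Row maxima: Coastal=13, Highway=16, Loop=12, Bridge=15, Inland=11
Best best-case = 16 → Highway.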